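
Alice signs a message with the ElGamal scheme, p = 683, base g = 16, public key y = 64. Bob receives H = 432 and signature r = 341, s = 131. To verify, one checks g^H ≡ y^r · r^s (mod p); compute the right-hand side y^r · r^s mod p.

681

Squares mod 683: 64^1≡64, 64^2≡681, 64^4≡4, 64^8≡16, 64^16≡256, 64^32≡651, 64^64≡341, 64^128≡171, 64^256≡555
341 = 256 + 64 + 16 + 4 + 1, so 64^341 ≡ 555·341·256·4·64 ≡ 1 (mod 683)
Squares mod 683: 341^1≡341, 341^2≡171, 341^4≡555, 341^8≡675, 341^16≡64, 341^32≡681, 341^64≡4, 341^128≡16
131 = 128 + 2 + 1, so 341^131 ≡ 16·171·341 ≡ 681 (mod 683)
y^r · r^s ≡ 1·681 = 681 ≡ 681 (mod 683)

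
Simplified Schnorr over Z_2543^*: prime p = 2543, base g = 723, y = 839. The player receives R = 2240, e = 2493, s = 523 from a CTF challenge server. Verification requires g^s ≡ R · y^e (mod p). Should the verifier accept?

g^s mod p:
723^2 = 522729 ≡ 1414
723^4 ≡ 1414^2 = 1999396 ≡ 598
723^8 ≡ 598^2 = 357604 ≡ 1584
723^16 ≡ 1584^2 = 2509056 ≡ 1658
723^32 ≡ 1658^2 = 2748964 ≡ 2524
723^64 ≡ 2524^2 = 6370576 ≡ 361
723^128 ≡ 361^2 = 130321 ≡ 628
723^256 ≡ 628^2 = 394384 ≡ 219
723^512 ≡ 219^2 = 47961 ≡ 2187
523 = 512 + 8 + 2 + 1, so 723^523 ≡ 2187·1584·1414·723 ≡ 225 (mod 2543)
R · y^e mod p:
839^2 = 703921 ≡ 2053
839^4 ≡ 2053^2 = 4214809 ≡ 1058
839^8 ≡ 1058^2 = 1119364 ≡ 444
839^16 ≡ 444^2 = 197136 ≡ 1325
839^32 ≡ 1325^2 = 1755625 ≡ 955
839^64 ≡ 955^2 = 912025 ≡ 1631
839^128 ≡ 1631^2 = 2660161 ≡ 183
839^256 ≡ 183^2 = 33489 ≡ 430
839^512 ≡ 430^2 = 184900 ≡ 1804
839^1024 ≡ 1804^2 = 3254416 ≡ 1919
839^2048 ≡ 1919^2 = 3682561 ≡ 297
2493 = 2048 + 256 + 128 + 32 + 16 + 8 + 4 + 1, so 839^2493 ≡ 297·430·183·955·1325·444·1058·839 ≡ 236 (mod 2543)
2240·236 = 528640 ≡ 2239 (mod 2543)
225 ≠ 2239; the check fails.

reject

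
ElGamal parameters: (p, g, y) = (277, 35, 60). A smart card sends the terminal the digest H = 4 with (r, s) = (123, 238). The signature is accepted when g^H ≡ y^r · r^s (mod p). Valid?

Left side g^H mod p:
35^2 = 1225 ≡ 117
35^4 ≡ 117^2 = 13689 ≡ 116
Right side y^r · r^s mod p:
60^2 = 3600 ≡ 276
60^4 ≡ 276^2 = 76176 ≡ 1
60^8 ≡ 1^2 = 1
60^16 ≡ 1^2 = 1
60^32 ≡ 1^2 = 1
60^64 ≡ 1^2 = 1
123 = 64 + 32 + 16 + 8 + 2 + 1, so 60^123 ≡ 1·1·1·1·276·60 ≡ 217 (mod 277)
123^2 = 15129 ≡ 171
123^4 ≡ 171^2 = 29241 ≡ 156
123^8 ≡ 156^2 = 24336 ≡ 237
123^16 ≡ 237^2 = 56169 ≡ 215
123^32 ≡ 215^2 = 46225 ≡ 243
123^64 ≡ 243^2 = 59049 ≡ 48
123^128 ≡ 48^2 = 2304 ≡ 88
238 = 128 + 64 + 32 + 8 + 4 + 2, so 123^238 ≡ 88·48·243·237·156·171 ≡ 248 (mod 277)
217·248 = 53816 ≡ 78 (mod 277)
116 ≠ 78, so verification fails.

no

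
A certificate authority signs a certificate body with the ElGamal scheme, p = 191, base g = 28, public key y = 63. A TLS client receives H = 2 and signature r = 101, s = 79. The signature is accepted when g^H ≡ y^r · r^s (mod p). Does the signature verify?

does not verify

Left side g^H mod p:
28^2 = 784 ≡ 20
Right side y^r · r^s mod p:
63^2 = 3969 ≡ 149
63^4 ≡ 149^2 = 22201 ≡ 45
63^8 ≡ 45^2 = 2025 ≡ 115
63^16 ≡ 115^2 = 13225 ≡ 46
63^32 ≡ 46^2 = 2116 ≡ 15
63^64 ≡ 15^2 = 225 ≡ 34
101 = 64 + 32 + 4 + 1, so 63^101 ≡ 34·15·45·63 ≡ 171 (mod 191)
101^2 = 10201 ≡ 78
101^4 ≡ 78^2 = 6084 ≡ 163
101^8 ≡ 163^2 = 26569 ≡ 20
101^16 ≡ 20^2 = 400 ≡ 18
101^32 ≡ 18^2 = 324 ≡ 133
101^64 ≡ 133^2 = 17689 ≡ 117
79 = 64 + 8 + 4 + 2 + 1, so 101^79 ≡ 117·20·163·78·101 ≡ 53 (mod 191)
171·53 = 9063 ≡ 86 (mod 191)
20 ≠ 86, so verification fails.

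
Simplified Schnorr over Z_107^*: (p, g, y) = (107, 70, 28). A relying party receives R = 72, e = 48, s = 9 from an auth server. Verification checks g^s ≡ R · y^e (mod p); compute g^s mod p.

63

Squares mod 107: 70^1≡70, 70^2≡85, 70^4≡56, 70^8≡33
9 = 8 + 1, so 70^9 ≡ 33·70 ≡ 63 (mod 107)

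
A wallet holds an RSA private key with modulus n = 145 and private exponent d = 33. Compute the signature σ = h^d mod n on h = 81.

141

h^2 ≡ 81^2 = 6561 ≡ 36
h^4 ≡ 36^2 = 1296 ≡ 136
h^8 ≡ 136^2 = 18496 ≡ 81
h^16 ≡ 81^2 = 6561 ≡ 36
h^32 ≡ 36^2 = 1296 ≡ 136
33 = 32 + 1, so h^33 ≡ 136·81 ≡ 141 (mod 145)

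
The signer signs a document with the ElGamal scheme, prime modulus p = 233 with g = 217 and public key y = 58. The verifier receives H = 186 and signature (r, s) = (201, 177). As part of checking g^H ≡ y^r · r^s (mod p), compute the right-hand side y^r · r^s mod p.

58^201 mod 233 = 217
201^177 mod 233 = 85
y^r · r^s ≡ 217·85 = 18445 ≡ 38 (mod 233)

38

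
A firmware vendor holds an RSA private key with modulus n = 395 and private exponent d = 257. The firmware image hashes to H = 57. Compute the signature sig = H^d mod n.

172

H^2 ≡ 57^2 = 3249 ≡ 89
H^4 ≡ 89^2 = 7921 ≡ 21
H^8 ≡ 21^2 = 441 ≡ 46
H^16 ≡ 46^2 = 2116 ≡ 141
H^32 ≡ 141^2 = 19881 ≡ 131
H^64 ≡ 131^2 = 17161 ≡ 176
H^128 ≡ 176^2 = 30976 ≡ 166
H^256 ≡ 166^2 = 27556 ≡ 301
257 = 256 + 1, so H^257 ≡ 301·57 ≡ 172 (mod 395)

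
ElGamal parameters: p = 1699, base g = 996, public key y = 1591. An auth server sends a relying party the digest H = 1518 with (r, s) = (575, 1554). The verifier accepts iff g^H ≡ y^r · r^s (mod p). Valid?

Left side g^H mod p:
996^2 = 992016 ≡ 1499
996^4 ≡ 1499^2 = 2247001 ≡ 923
996^8 ≡ 923^2 = 851929 ≡ 730
996^16 ≡ 730^2 = 532900 ≡ 1113
996^32 ≡ 1113^2 = 1238769 ≡ 198
996^64 ≡ 198^2 = 39204 ≡ 127
996^128 ≡ 127^2 = 16129 ≡ 838
996^256 ≡ 838^2 = 702244 ≡ 557
996^512 ≡ 557^2 = 310249 ≡ 1031
996^1024 ≡ 1031^2 = 1062961 ≡ 1086
1518 = 1024 + 256 + 128 + 64 + 32 + 8 + 4 + 2, so 996^1518 ≡ 1086·557·838·127·198·730·923·1499 ≡ 54 (mod 1699)
Right side y^r · r^s mod p:
1591^2 = 2531281 ≡ 1470
1591^4 ≡ 1470^2 = 2160900 ≡ 1471
1591^8 ≡ 1471^2 = 2163841 ≡ 1014
1591^16 ≡ 1014^2 = 1028196 ≡ 301
1591^32 ≡ 301^2 = 90601 ≡ 554
1591^64 ≡ 554^2 = 306916 ≡ 1096
1591^128 ≡ 1096^2 = 1201216 ≡ 23
1591^256 ≡ 23^2 = 529
1591^512 ≡ 529^2 = 279841 ≡ 1205
575 = 512 + 32 + 16 + 8 + 4 + 2 + 1, so 1591^575 ≡ 1205·554·301·1014·1471·1470·1591 ≡ 923 (mod 1699)
575^2 = 330625 ≡ 1019
575^4 ≡ 1019^2 = 1038361 ≡ 272
575^8 ≡ 272^2 = 73984 ≡ 927
575^16 ≡ 927^2 = 859329 ≡ 1334
575^32 ≡ 1334^2 = 1779556 ≡ 703
575^64 ≡ 703^2 = 494209 ≡ 1499
575^128 ≡ 1499^2 = 2247001 ≡ 923
575^256 ≡ 923^2 = 851929 ≡ 730
575^512 ≡ 730^2 = 532900 ≡ 1113
575^1024 ≡ 1113^2 = 1238769 ≡ 198
1554 = 1024 + 512 + 16 + 2, so 575^1554 ≡ 198·1113·1334·1019 ≡ 641 (mod 1699)
923·641 = 591643 ≡ 391 (mod 1699)
54 ≠ 391, so verification fails.

no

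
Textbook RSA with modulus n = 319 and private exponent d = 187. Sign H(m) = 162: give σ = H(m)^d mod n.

244

(H(m))^2 ≡ 162^2 = 26244 ≡ 86
(H(m))^4 ≡ 86^2 = 7396 ≡ 59
(H(m))^8 ≡ 59^2 = 3481 ≡ 291
(H(m))^16 ≡ 291^2 = 84681 ≡ 146
(H(m))^32 ≡ 146^2 = 21316 ≡ 262
(H(m))^64 ≡ 262^2 = 68644 ≡ 59
(H(m))^128 ≡ 59^2 = 3481 ≡ 291
187 = 128 + 32 + 16 + 8 + 2 + 1, so (H(m))^187 ≡ 291·262·146·291·86·162 ≡ 244 (mod 319)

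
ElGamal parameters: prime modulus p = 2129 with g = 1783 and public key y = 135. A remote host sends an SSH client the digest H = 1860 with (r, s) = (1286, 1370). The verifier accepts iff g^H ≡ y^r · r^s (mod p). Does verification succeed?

fails

Left side g^H mod p:
1783^2 = 3179089 ≡ 492
1783^4 ≡ 492^2 = 242064 ≡ 1487
1783^8 ≡ 1487^2 = 2211169 ≡ 1267
1783^16 ≡ 1267^2 = 1605289 ≡ 23
1783^32 ≡ 23^2 = 529
1783^64 ≡ 529^2 = 279841 ≡ 942
1783^128 ≡ 942^2 = 887364 ≡ 1700
1783^256 ≡ 1700^2 = 2890000 ≡ 947
1783^512 ≡ 947^2 = 896809 ≡ 500
1783^1024 ≡ 500^2 = 250000 ≡ 907
1860 = 1024 + 512 + 256 + 64 + 4, so 1783^1860 ≡ 907·500·947·942·1487 ≡ 1022 (mod 2129)
Right side y^r · r^s mod p:
135^2 = 18225 ≡ 1193
135^4 ≡ 1193^2 = 1423249 ≡ 1077
135^8 ≡ 1077^2 = 1159929 ≡ 1753
135^16 ≡ 1753^2 = 3073009 ≡ 862
135^32 ≡ 862^2 = 743044 ≡ 23
135^64 ≡ 23^2 = 529
135^128 ≡ 529^2 = 279841 ≡ 942
135^256 ≡ 942^2 = 887364 ≡ 1700
135^512 ≡ 1700^2 = 2890000 ≡ 947
135^1024 ≡ 947^2 = 896809 ≡ 500
1286 = 1024 + 256 + 4 + 2, so 135^1286 ≡ 500·1700·1077·1193 ≡ 1832 (mod 2129)
1286^2 = 1653796 ≡ 1692
1286^4 ≡ 1692^2 = 2862864 ≡ 1488
1286^8 ≡ 1488^2 = 2214144 ≡ 2113
1286^16 ≡ 2113^2 = 4464769 ≡ 256
1286^32 ≡ 256^2 = 65536 ≡ 1666
1286^64 ≡ 1666^2 = 2775556 ≡ 1469
1286^128 ≡ 1469^2 = 2157961 ≡ 1284
1286^256 ≡ 1284^2 = 1648656 ≡ 810
1286^512 ≡ 810^2 = 656100 ≡ 368
1286^1024 ≡ 368^2 = 135424 ≡ 1297
1370 = 1024 + 256 + 64 + 16 + 8 + 2, so 1286^1370 ≡ 1297·810·1469·256·2113·1692 ≡ 1627 (mod 2129)
1832·1627 = 2980664 ≡ 64 (mod 2129)
1022 ≠ 64, so verification fails.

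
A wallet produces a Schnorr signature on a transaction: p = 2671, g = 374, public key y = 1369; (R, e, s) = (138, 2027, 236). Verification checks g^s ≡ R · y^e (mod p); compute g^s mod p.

374^2 = 139876 ≡ 984
374^4 ≡ 984^2 = 968256 ≡ 1354
374^8 ≡ 1354^2 = 1833316 ≡ 1010
374^16 ≡ 1010^2 = 1020100 ≡ 2449
374^32 ≡ 2449^2 = 5997601 ≡ 1206
374^64 ≡ 1206^2 = 1454436 ≡ 1412
374^128 ≡ 1412^2 = 1993744 ≡ 1178
236 = 128 + 64 + 32 + 8 + 4, so 374^236 ≡ 1178·1412·1206·1010·1354 ≡ 1288 (mod 2671)

1288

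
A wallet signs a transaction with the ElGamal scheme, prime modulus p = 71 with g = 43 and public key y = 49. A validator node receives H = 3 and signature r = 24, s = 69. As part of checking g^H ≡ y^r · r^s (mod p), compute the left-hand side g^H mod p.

58

Squares mod 71: 43^1≡43, 43^2≡3
3 = 2 + 1, so 43^3 ≡ 3·43 ≡ 58 (mod 71)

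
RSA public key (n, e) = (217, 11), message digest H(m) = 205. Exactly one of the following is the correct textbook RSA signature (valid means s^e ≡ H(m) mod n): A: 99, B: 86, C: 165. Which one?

C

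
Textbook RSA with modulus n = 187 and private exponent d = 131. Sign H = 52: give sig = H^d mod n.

H^2 ≡ 52^2 = 2704 ≡ 86
H^4 ≡ 86^2 = 7396 ≡ 103
H^8 ≡ 103^2 = 10609 ≡ 137
H^16 ≡ 137^2 = 18769 ≡ 69
H^32 ≡ 69^2 = 4761 ≡ 86
H^64 ≡ 86^2 = 7396 ≡ 103
H^128 ≡ 103^2 = 10609 ≡ 137
131 = 128 + 2 + 1, so H^131 ≡ 137·86·52 ≡ 52 (mod 187)

52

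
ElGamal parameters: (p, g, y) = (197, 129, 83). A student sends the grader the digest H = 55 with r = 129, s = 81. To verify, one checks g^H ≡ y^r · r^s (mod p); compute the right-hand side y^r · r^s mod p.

84

Squares mod 197: 83^1≡83, 83^2≡191, 83^4≡36, 83^8≡114, 83^16≡191, 83^32≡36, 83^64≡114, 83^128≡191
129 = 128 + 1, so 83^129 ≡ 191·83 ≡ 93 (mod 197)
Squares mod 197: 129^1≡129, 129^2≡93, 129^4≡178, 129^8≡164, 129^16≡104, 129^32≡178, 129^64≡164
81 = 64 + 16 + 1, so 129^81 ≡ 164·104·129 ≡ 128 (mod 197)
y^r · r^s ≡ 93·128 = 11904 ≡ 84 (mod 197)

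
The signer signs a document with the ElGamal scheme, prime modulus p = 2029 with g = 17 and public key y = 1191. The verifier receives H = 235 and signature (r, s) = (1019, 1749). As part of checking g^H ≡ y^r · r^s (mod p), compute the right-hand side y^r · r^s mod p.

789

1191^2 = 1418481 ≡ 210
1191^4 ≡ 210^2 = 44100 ≡ 1491
1191^8 ≡ 1491^2 = 2223081 ≡ 1326
1191^16 ≡ 1326^2 = 1758276 ≡ 1162
1191^32 ≡ 1162^2 = 1350244 ≡ 959
1191^64 ≡ 959^2 = 919681 ≡ 544
1191^128 ≡ 544^2 = 295936 ≡ 1731
1191^256 ≡ 1731^2 = 2996361 ≡ 1557
1191^512 ≡ 1557^2 = 2424249 ≡ 1623
1019 = 512 + 256 + 128 + 64 + 32 + 16 + 8 + 2 + 1, so 1191^1019 ≡ 1623·1557·1731·544·959·1162·1326·210·1191 ≡ 406 (mod 2029)
1019^2 = 1038361 ≡ 1542
1019^4 ≡ 1542^2 = 2377764 ≡ 1805
1019^8 ≡ 1805^2 = 3258025 ≡ 1480
1019^16 ≡ 1480^2 = 2190400 ≡ 1109
1019^32 ≡ 1109^2 = 1229881 ≡ 307
1019^64 ≡ 307^2 = 94249 ≡ 915
1019^128 ≡ 915^2 = 837225 ≡ 1277
1019^256 ≡ 1277^2 = 1630729 ≡ 1442
1019^512 ≡ 1442^2 = 2079364 ≡ 1668
1019^1024 ≡ 1668^2 = 2782224 ≡ 465
1749 = 1024 + 512 + 128 + 64 + 16 + 4 + 1, so 1019^1749 ≡ 465·1668·1277·915·1109·1805·1019 ≡ 1916 (mod 2029)
y^r · r^s ≡ 406·1916 = 777896 ≡ 789 (mod 2029)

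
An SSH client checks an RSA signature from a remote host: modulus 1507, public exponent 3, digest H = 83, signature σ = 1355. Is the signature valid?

σ^2 ≡ 1355^2 = 1836025 ≡ 499
3 = 2 + 1, so σ^3 ≡ 499·1355 ≡ 1009 (mod 1507)
1009 ≠ 83, so verification fails.

invalid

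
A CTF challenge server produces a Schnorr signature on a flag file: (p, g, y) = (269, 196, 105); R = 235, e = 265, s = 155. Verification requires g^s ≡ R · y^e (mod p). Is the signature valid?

valid

g^s mod p:
Squares mod 269: 196^1≡196, 196^2≡218, 196^4≡180, 196^8≡120, 196^16≡143, 196^32≡5, 196^64≡25, 196^128≡87
155 = 128 + 16 + 8 + 2 + 1, so 196^155 ≡ 87·143·120·218·196 ≡ 214 (mod 269)
R · y^e mod p:
Squares mod 269: 105^1≡105, 105^2≡265, 105^4≡16, 105^8≡256, 105^16≡169, 105^32≡47, 105^64≡57, 105^128≡21, 105^256≡172
265 = 256 + 8 + 1, so 105^265 ≡ 172·256·105 ≡ 57 (mod 269)
235·57 = 13395 ≡ 214 (mod 269)
214 ≡ 214 (mod 269); signature holds.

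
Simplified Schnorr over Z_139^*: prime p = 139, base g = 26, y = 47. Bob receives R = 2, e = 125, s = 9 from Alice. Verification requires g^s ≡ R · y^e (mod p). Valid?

no

g^s mod p:
26^2 = 676 ≡ 120
26^4 ≡ 120^2 = 14400 ≡ 83
26^8 ≡ 83^2 = 6889 ≡ 78
9 = 8 + 1, so 26^9 ≡ 78·26 ≡ 82 (mod 139)
R · y^e mod p:
47^2 = 2209 ≡ 124
47^4 ≡ 124^2 = 15376 ≡ 86
47^8 ≡ 86^2 = 7396 ≡ 29
47^16 ≡ 29^2 = 841 ≡ 7
47^32 ≡ 7^2 = 49
47^64 ≡ 49^2 = 2401 ≡ 38
125 = 64 + 32 + 16 + 8 + 4 + 1, so 47^125 ≡ 38·49·7·29·86·47 ≡ 78 (mod 139)
2·78 = 156 ≡ 17 (mod 139)
82 ≠ 17; the check fails.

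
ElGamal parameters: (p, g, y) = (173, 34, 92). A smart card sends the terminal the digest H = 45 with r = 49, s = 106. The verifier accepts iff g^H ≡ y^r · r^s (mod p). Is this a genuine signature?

genuine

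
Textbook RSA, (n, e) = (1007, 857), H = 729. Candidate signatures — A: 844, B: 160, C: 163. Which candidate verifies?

Candidate A: 844^857 mod 1007 = 278
Candidate B: 160^857 mod 1007 = 107
Candidate C: 163^857 mod 1007 = 729
  → matches H = 729

C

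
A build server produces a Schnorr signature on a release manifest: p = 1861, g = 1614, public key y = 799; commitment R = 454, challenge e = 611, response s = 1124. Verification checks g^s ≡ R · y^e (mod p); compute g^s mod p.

570

1614^2 = 2604996 ≡ 1457
1614^4 ≡ 1457^2 = 2122849 ≡ 1309
1614^8 ≡ 1309^2 = 1713481 ≡ 1361
1614^16 ≡ 1361^2 = 1852321 ≡ 626
1614^32 ≡ 626^2 = 391876 ≡ 1066
1614^64 ≡ 1066^2 = 1136356 ≡ 1146
1614^128 ≡ 1146^2 = 1313316 ≡ 1311
1614^256 ≡ 1311^2 = 1718721 ≡ 1018
1614^512 ≡ 1018^2 = 1036324 ≡ 1608
1614^1024 ≡ 1608^2 = 2585664 ≡ 735
1124 = 1024 + 64 + 32 + 4, so 1614^1124 ≡ 735·1146·1066·1309 ≡ 570 (mod 1861)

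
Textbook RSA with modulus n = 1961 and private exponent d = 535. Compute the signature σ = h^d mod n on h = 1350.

Squares mod 1961: h^1≡1350, h^2≡731, h^4≡969, h^8≡1603, h^16≡699, h^32≡312, h^64≡1255, h^128≡342, h^256≡1265, h^512≡49
535 = 512 + 16 + 4 + 2 + 1, so h^535 ≡ 49·699·969·731·1350 ≡ 1707 (mod 1961)

1707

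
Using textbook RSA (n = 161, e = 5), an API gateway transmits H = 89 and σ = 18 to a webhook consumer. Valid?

no

σ^5 mod 161 = 72
The recovered value 72 does not match the digest 89.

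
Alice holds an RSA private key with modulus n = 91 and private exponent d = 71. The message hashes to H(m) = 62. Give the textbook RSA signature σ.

69

Squares mod 91: (H(m))^1≡62, (H(m))^2≡22, (H(m))^4≡29, (H(m))^8≡22, (H(m))^16≡29, (H(m))^32≡22, (H(m))^64≡29
71 = 64 + 4 + 2 + 1, so (H(m))^71 ≡ 29·29·22·62 ≡ 69 (mod 91)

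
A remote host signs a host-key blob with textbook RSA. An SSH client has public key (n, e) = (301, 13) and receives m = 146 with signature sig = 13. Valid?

sig^2 ≡ 13^2 = 169
sig^4 ≡ 169^2 = 28561 ≡ 267
sig^8 ≡ 267^2 = 71289 ≡ 253
13 = 8 + 4 + 1, so sig^13 ≡ 253·267·13 ≡ 146 (mod 301)
sig^13 mod 301 = 146 matches m.

yes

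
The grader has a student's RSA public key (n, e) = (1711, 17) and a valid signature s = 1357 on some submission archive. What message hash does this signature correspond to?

944

Squares mod 1711: s^1≡1357, s^2≡413, s^4≡1180, s^8≡1357, s^16≡413
17 = 16 + 1, so s^17 ≡ 413·1357 ≡ 944 (mod 1711)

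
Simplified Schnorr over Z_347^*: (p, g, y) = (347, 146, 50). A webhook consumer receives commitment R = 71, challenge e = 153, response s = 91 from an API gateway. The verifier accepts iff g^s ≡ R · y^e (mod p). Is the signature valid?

g^s mod p:
146^91 mod 347 = 308
R · y^e mod p:
50^153 mod 347 = 19
71·19 = 1349 ≡ 308 (mod 347)
308 ≡ 308 (mod 347); signature holds.

valid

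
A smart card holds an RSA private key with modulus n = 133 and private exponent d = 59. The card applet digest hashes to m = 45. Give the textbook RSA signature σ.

Squares mod 133: m^1≡45, m^2≡30, m^4≡102, m^8≡30, m^16≡102, m^32≡30
59 = 32 + 16 + 8 + 2 + 1, so m^59 ≡ 30·102·30·30·45 ≡ 68 (mod 133)

68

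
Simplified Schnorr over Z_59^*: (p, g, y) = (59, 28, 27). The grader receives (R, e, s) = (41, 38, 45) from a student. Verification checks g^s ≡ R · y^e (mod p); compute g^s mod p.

28^2 = 784 ≡ 17
28^4 ≡ 17^2 = 289 ≡ 53
28^8 ≡ 53^2 = 2809 ≡ 36
28^16 ≡ 36^2 = 1296 ≡ 57
28^32 ≡ 57^2 = 3249 ≡ 4
45 = 32 + 8 + 4 + 1, so 28^45 ≡ 4·36·53·28 ≡ 57 (mod 59)

57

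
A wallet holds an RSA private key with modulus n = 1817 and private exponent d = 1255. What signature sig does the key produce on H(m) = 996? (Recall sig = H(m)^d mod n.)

(H(m))^2 ≡ 996^2 = 992016 ≡ 1751
(H(m))^4 ≡ 1751^2 = 3066001 ≡ 722
(H(m))^8 ≡ 722^2 = 521284 ≡ 1622
(H(m))^16 ≡ 1622^2 = 2630884 ≡ 1685
(H(m))^32 ≡ 1685^2 = 2839225 ≡ 1071
(H(m))^64 ≡ 1071^2 = 1147041 ≡ 514
(H(m))^128 ≡ 514^2 = 264196 ≡ 731
(H(m))^256 ≡ 731^2 = 534361 ≡ 163
(H(m))^512 ≡ 163^2 = 26569 ≡ 1131
(H(m))^1024 ≡ 1131^2 = 1279161 ≡ 1810
1255 = 1024 + 128 + 64 + 32 + 4 + 2 + 1, so (H(m))^1255 ≡ 1810·731·514·1071·722·1751·996 ≡ 1571 (mod 1817)

1571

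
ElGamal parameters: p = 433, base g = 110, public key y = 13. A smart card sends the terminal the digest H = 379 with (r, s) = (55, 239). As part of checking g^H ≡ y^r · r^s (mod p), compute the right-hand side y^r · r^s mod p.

174

13^55 mod 433 = 162
55^239 mod 433 = 402
y^r · r^s ≡ 162·402 = 65124 ≡ 174 (mod 433)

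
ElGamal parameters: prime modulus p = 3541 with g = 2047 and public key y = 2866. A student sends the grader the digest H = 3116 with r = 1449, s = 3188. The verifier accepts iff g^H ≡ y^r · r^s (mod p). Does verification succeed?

Left side g^H mod p:
Squares mod 3541: 2047^1≡2047, 2047^2≡1206, 2047^4≡2626, 2047^8≡1549, 2047^16≡2144, 2047^32≡518, 2047^64≡2749, 2047^128≡507, 2047^256≡2097, 2047^512≡3028, 2047^1024≡1135, 2047^2048≡2842
3116 = 2048 + 1024 + 32 + 8 + 4, so 2047^3116 ≡ 2842·1135·518·1549·2626 ≡ 2734 (mod 3541)
Right side y^r · r^s mod p:
Squares mod 3541: 2866^1≡2866, 2866^2≡2377, 2866^4≡2234, 2866^8≡1487, 2866^16≡1585, 2866^32≡1656, 2866^64≡1602, 2866^128≡2720, 2866^256≡1251, 2866^512≡3420, 2866^1024≡477
1449 = 1024 + 256 + 128 + 32 + 8 + 1, so 2866^1449 ≡ 477·1251·2720·1656·1487·2866 ≡ 2176 (mod 3541)
Squares mod 3541: 1449^1≡1449, 1449^2≡3329, 1449^4≡2452, 1449^8≡3227, 1449^16≡2989, 1449^32≡178, 1449^64≡3356, 1449^128≡2356, 1449^256≡1989, 1449^512≡824, 1449^1024≡2645, 1449^2048≡2550
3188 = 2048 + 1024 + 64 + 32 + 16 + 4, so 1449^3188 ≡ 2550·2645·3356·178·2989·2452 ≡ 1059 (mod 3541)
2176·1059 = 2304384 ≡ 2734 (mod 3541)
2734 ≡ 2734 (mod 3541), so the signature is genuine.

passes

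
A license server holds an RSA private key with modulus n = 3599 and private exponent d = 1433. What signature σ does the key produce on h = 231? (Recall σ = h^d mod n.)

h^1433 mod 3599 = 136

136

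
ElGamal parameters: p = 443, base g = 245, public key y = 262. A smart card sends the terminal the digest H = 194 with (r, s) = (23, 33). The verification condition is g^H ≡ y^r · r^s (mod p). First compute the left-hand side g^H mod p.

196

245^2 = 60025 ≡ 220
245^4 ≡ 220^2 = 48400 ≡ 113
245^8 ≡ 113^2 = 12769 ≡ 365
245^16 ≡ 365^2 = 133225 ≡ 325
245^32 ≡ 325^2 = 105625 ≡ 191
245^64 ≡ 191^2 = 36481 ≡ 155
245^128 ≡ 155^2 = 24025 ≡ 103
194 = 128 + 64 + 2, so 245^194 ≡ 103·155·220 ≡ 196 (mod 443)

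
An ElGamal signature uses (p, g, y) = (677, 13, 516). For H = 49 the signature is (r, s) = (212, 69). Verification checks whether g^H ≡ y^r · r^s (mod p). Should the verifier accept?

Left side g^H mod p:
Squares mod 677: 13^1≡13, 13^2≡169, 13^4≡127, 13^8≡558, 13^16≡621, 13^32≡428
49 = 32 + 16 + 1, so 13^49 ≡ 428·621·13 ≡ 513 (mod 677)
Right side y^r · r^s mod p:
Squares mod 677: 516^1≡516, 516^2≡195, 516^4≡113, 516^8≡583, 516^16≡35, 516^32≡548, 516^64≡393, 516^128≡93
212 = 128 + 64 + 16 + 4, so 516^212 ≡ 93·393·35·113 ≡ 286 (mod 677)
Squares mod 677: 212^1≡212, 212^2≡262, 212^4≡267, 212^8≡204, 212^16≡319, 212^32≡211, 212^64≡516
69 = 64 + 4 + 1, so 212^69 ≡ 516·267·212 ≡ 530 (mod 677)
286·530 = 151580 ≡ 609 (mod 677)
513 ≠ 609, so verification fails.

reject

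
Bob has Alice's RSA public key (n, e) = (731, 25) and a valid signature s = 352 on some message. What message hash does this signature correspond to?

s^2 ≡ 352^2 = 123904 ≡ 365
s^4 ≡ 365^2 = 133225 ≡ 183
s^8 ≡ 183^2 = 33489 ≡ 594
s^16 ≡ 594^2 = 352836 ≡ 494
25 = 16 + 8 + 1, so s^25 ≡ 494·594·352 ≡ 634 (mod 731)

634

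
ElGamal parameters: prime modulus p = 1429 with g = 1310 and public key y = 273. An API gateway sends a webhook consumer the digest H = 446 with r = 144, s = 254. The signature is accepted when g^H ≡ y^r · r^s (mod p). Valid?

Left side g^H mod p:
Squares mod 1429: 1310^1≡1310, 1310^2≡1300, 1310^4≡922, 1310^8≡1258, 1310^16≡661, 1310^32≡1076, 1310^64≡286, 1310^128≡343, 1310^256≡471
446 = 256 + 128 + 32 + 16 + 8 + 4 + 2, so 1310^446 ≡ 471·343·1076·661·1258·922·1300 ≡ 474 (mod 1429)
Right side y^r · r^s mod p:
Squares mod 1429: 273^1≡273, 273^2≡221, 273^4≡255, 273^8≡720, 273^16≡1102, 273^32≡1183, 273^64≡498, 273^128≡787
144 = 128 + 16, so 273^144 ≡ 787·1102 ≡ 1300 (mod 1429)
Squares mod 1429: 144^1≡144, 144^2≡730, 144^4≡1312, 144^8≡828, 144^16≡1093, 144^32≡5, 144^64≡25, 144^128≡625
254 = 128 + 64 + 32 + 16 + 8 + 4 + 2, so 144^254 ≡ 625·25·5·1093·828·1312·730 ≡ 1093 (mod 1429)
1300·1093 = 1420900 ≡ 474 (mod 1429)
474 ≡ 474 (mod 1429), so the signature is genuine.

yes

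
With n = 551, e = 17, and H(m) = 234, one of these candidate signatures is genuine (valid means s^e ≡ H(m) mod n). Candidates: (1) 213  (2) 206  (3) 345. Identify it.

2

Candidate 1: Squares mod 551: 213^1≡213, 213^2≡187, 213^4≡256, 213^8≡518, 213^16≡538; 17 = 16 + 1, so 213^17 ≡ 538·213 ≡ 537 (mod 551)
Candidate 2: Squares mod 551: 206^1≡206, 206^2≡9, 206^4≡81, 206^8≡500, 206^16≡397; 17 = 16 + 1, so 206^17 ≡ 397·206 ≡ 234 (mod 551)
  → matches H(m) = 234
Candidate 3: Squares mod 551: 345^1≡345, 345^2≡9, 345^4≡81, 345^8≡500, 345^16≡397; 17 = 16 + 1, so 345^17 ≡ 397·345 ≡ 317 (mod 551)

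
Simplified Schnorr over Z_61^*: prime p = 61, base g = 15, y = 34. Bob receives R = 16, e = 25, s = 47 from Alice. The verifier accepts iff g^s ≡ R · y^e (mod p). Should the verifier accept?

reject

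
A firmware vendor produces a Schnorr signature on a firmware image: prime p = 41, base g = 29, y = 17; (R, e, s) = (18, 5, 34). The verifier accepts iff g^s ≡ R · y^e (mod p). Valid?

no

g^s mod p:
29^2 = 841 ≡ 21
29^4 ≡ 21^2 = 441 ≡ 31
29^8 ≡ 31^2 = 961 ≡ 18
29^16 ≡ 18^2 = 324 ≡ 37
29^32 ≡ 37^2 = 1369 ≡ 16
34 = 32 + 2, so 29^34 ≡ 16·21 ≡ 8 (mod 41)
R · y^e mod p:
17^2 = 289 ≡ 2
17^4 ≡ 2^2 = 4
5 = 4 + 1, so 17^5 ≡ 4·17 ≡ 27 (mod 41)
18·27 = 486 ≡ 35 (mod 41)
8 ≠ 35; the check fails.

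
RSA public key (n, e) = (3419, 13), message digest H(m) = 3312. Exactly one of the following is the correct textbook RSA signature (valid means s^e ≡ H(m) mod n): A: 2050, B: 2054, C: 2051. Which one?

C

Candidate A: Squares mod 3419: 2050^1≡2050, 2050^2≡549, 2050^4≡529, 2050^8≡2902; 13 = 8 + 4 + 1, so 2050^13 ≡ 2902·529·2050 ≡ 646 (mod 3419)
Candidate B: Squares mod 3419: 2054^1≡2054, 2054^2≡3289, 2054^4≡3224, 2054^8≡416; 13 = 8 + 4 + 1, so 2054^13 ≡ 416·3224·2054 ≡ 1066 (mod 3419)
Candidate C: Squares mod 3419: 2051^1≡2051, 2051^2≡1231, 2051^4≡744, 2051^8≡3077; 13 = 8 + 4 + 1, so 2051^13 ≡ 3077·744·2051 ≡ 3312 (mod 3419)
  → matches H(m) = 3312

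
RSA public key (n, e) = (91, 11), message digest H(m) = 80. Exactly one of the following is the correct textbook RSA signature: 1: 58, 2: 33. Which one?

Candidate 1: 58^2 = 3364 ≡ 88; 58^4 ≡ 88^2 = 7744 ≡ 9; 58^8 ≡ 9^2 = 81; 11 = 8 + 2 + 1, so 58^11 ≡ 81·88·58 ≡ 11 (mod 91)
Candidate 2: 33^2 = 1089 ≡ 88; 33^4 ≡ 88^2 = 7744 ≡ 9; 33^8 ≡ 9^2 = 81; 11 = 8 + 2 + 1, so 33^11 ≡ 81·88·33 ≡ 80 (mod 91)
  → matches H(m) = 80

2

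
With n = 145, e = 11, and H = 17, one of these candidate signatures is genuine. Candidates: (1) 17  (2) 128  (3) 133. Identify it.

2

Candidate 1: Squares mod 145: 17^1≡17, 17^2≡144, 17^4≡1, 17^8≡1; 11 = 8 + 2 + 1, so 17^11 ≡ 1·144·17 ≡ 128 (mod 145)
Candidate 2: Squares mod 145: 128^1≡128, 128^2≡144, 128^4≡1, 128^8≡1; 11 = 8 + 2 + 1, so 128^11 ≡ 1·144·128 ≡ 17 (mod 145)
  → matches H = 17
Candidate 3: Squares mod 145: 133^1≡133, 133^2≡144, 133^4≡1, 133^8≡1; 11 = 8 + 2 + 1, so 133^11 ≡ 1·144·133 ≡ 12 (mod 145)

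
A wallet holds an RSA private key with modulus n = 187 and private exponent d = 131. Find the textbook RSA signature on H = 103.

H^131 mod 187 = 103

103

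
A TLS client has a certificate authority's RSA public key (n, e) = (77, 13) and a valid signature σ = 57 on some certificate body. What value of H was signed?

8

σ^2 ≡ 57^2 = 3249 ≡ 15
σ^4 ≡ 15^2 = 225 ≡ 71
σ^8 ≡ 71^2 = 5041 ≡ 36
13 = 8 + 4 + 1, so σ^13 ≡ 36·71·57 ≡ 8 (mod 77)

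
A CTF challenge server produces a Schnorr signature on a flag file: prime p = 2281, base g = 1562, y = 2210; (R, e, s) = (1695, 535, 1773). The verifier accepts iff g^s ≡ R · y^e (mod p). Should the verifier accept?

reject

g^s mod p:
Squares mod 2281: 1562^1≡1562, 1562^2≡1455, 1562^4≡257, 1562^8≡2181, 1562^16≡876, 1562^32≡960, 1562^64≡76, 1562^128≡1214, 1562^256≡270, 1562^512≡2189, 1562^1024≡1621
1773 = 1024 + 512 + 128 + 64 + 32 + 8 + 4 + 1, so 1562^1773 ≡ 1621·2189·1214·76·960·2181·257·1562 ≡ 149 (mod 2281)
R · y^e mod p:
Squares mod 2281: 2210^1≡2210, 2210^2≡479, 2210^4≡1341, 2210^8≡853, 2210^16≡2251, 2210^32≡900, 2210^64≡245, 2210^128≡719, 2210^256≡1455, 2210^512≡257
535 = 512 + 16 + 4 + 2 + 1, so 2210^535 ≡ 257·2251·1341·479·2210 ≡ 1999 (mod 2281)
1695·1999 = 3388305 ≡ 1020 (mod 2281)
149 ≠ 1020; the check fails.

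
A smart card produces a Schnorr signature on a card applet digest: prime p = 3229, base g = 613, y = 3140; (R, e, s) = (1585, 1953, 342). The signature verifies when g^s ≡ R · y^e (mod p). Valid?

no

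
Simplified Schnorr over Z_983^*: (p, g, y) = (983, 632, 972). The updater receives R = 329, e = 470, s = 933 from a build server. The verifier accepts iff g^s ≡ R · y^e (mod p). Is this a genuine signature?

forged

g^s mod p:
Squares mod 983: 632^1≡632, 632^2≡326, 632^4≡112, 632^8≡748, 632^16≡177, 632^32≡856, 632^64≡401, 632^128≡572, 632^256≡828, 632^512≡433
933 = 512 + 256 + 128 + 32 + 4 + 1, so 632^933 ≡ 433·828·572·856·112·632 ≡ 847 (mod 983)
R · y^e mod p:
Squares mod 983: 972^1≡972, 972^2≡121, 972^4≡879, 972^8≡3, 972^16≡9, 972^32≡81, 972^64≡663, 972^128≡168, 972^256≡700
470 = 256 + 128 + 64 + 16 + 4 + 2, so 972^470 ≡ 700·168·663·9·879·121 ≡ 424 (mod 983)
329·424 = 139496 ≡ 893 (mod 983)
847 ≠ 893; the check fails.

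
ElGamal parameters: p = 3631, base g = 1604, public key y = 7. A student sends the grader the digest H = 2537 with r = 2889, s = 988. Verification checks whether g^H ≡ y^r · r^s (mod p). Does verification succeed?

Left side g^H mod p:
1604^2 = 2572816 ≡ 2068
1604^4 ≡ 2068^2 = 4276624 ≡ 2937
1604^8 ≡ 2937^2 = 8625969 ≡ 2344
1604^16 ≡ 2344^2 = 5494336 ≡ 633
1604^32 ≡ 633^2 = 400689 ≡ 1279
1604^64 ≡ 1279^2 = 1635841 ≡ 1891
1604^128 ≡ 1891^2 = 3575881 ≡ 2977
1604^256 ≡ 2977^2 = 8862529 ≡ 2889
1604^512 ≡ 2889^2 = 8346321 ≡ 2283
1604^1024 ≡ 2283^2 = 5212089 ≡ 1604
1604^2048 ≡ 1604^2 = 2572816 ≡ 2068
2537 = 2048 + 256 + 128 + 64 + 32 + 8 + 1, so 1604^2537 ≡ 2068·2889·2977·1891·1279·2344·1604 ≡ 2977 (mod 3631)
Right side y^r · r^s mod p:
7^2 = 49
7^4 ≡ 49^2 = 2401
7^8 ≡ 2401^2 = 5764801 ≡ 2404
7^16 ≡ 2404^2 = 5779216 ≡ 2295
7^32 ≡ 2295^2 = 5267025 ≡ 2075
7^64 ≡ 2075^2 = 4305625 ≡ 2890
7^128 ≡ 2890^2 = 8352100 ≡ 800
7^256 ≡ 800^2 = 640000 ≡ 944
7^512 ≡ 944^2 = 891136 ≡ 1541
7^1024 ≡ 1541^2 = 2374681 ≡ 7
7^2048 ≡ 7^2 = 49
2889 = 2048 + 512 + 256 + 64 + 8 + 1, so 7^2889 ≡ 49·1541·944·2890·2404·7 ≡ 3525 (mod 3631)
2889^2 = 8346321 ≡ 2283
2889^4 ≡ 2283^2 = 5212089 ≡ 1604
2889^8 ≡ 1604^2 = 2572816 ≡ 2068
2889^16 ≡ 2068^2 = 4276624 ≡ 2937
2889^32 ≡ 2937^2 = 8625969 ≡ 2344
2889^64 ≡ 2344^2 = 5494336 ≡ 633
2889^128 ≡ 633^2 = 400689 ≡ 1279
2889^256 ≡ 1279^2 = 1635841 ≡ 1891
2889^512 ≡ 1891^2 = 3575881 ≡ 2977
988 = 512 + 256 + 128 + 64 + 16 + 8 + 4, so 2889^988 ≡ 2977·1891·1279·633·2937·2068·1604 ≡ 633 (mod 3631)
3525·633 = 2231325 ≡ 1891 (mod 3631)
2977 ≠ 1891, so verification fails.

fails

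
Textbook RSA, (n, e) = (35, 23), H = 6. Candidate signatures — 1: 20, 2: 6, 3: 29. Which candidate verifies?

Candidate 1: 20^23 mod 35 = 20
Candidate 2: 6^23 mod 35 = 6
  → matches H = 6
Candidate 3: 29^23 mod 35 = 29

2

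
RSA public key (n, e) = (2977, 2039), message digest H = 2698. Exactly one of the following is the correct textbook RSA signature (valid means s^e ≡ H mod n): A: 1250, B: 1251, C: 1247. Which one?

Candidate A: Squares mod 2977: 1250^1≡1250, 1250^2≡2552, 1250^4≡2005, 1250^8≡1075, 1250^16≡549, 1250^32≡724, 1250^64≡224, 1250^128≡2544, 1250^256≡2915, 1250^512≡867, 1250^1024≡1485; 2039 = 1024 + 512 + 256 + 128 + 64 + 32 + 16 + 4 + 2 + 1, so 1250^2039 ≡ 1485·867·2915·2544·224·724·549·2005·2552·1250 ≡ 2698 (mod 2977)
  → matches H = 2698
Candidate B: Squares mod 2977: 1251^1≡1251, 1251^2≡2076, 1251^4≡2057, 1251^8≡932, 1251^16≡2317, 1251^32≡958, 1251^64≡848, 1251^128≡1647, 1251^256≡562, 1251^512≡282, 1251^1024≡2122; 2039 = 1024 + 512 + 256 + 128 + 64 + 32 + 16 + 4 + 2 + 1, so 1251^2039 ≡ 2122·282·562·1647·848·958·2317·2057·2076·1251 ≡ 1153 (mod 2977)
Candidate C: Squares mod 2977: 1247^1≡1247, 1247^2≡1015, 1247^4≡183, 1247^8≡742, 1247^16≡2796, 1247^32≡14, 1247^64≡196, 1247^128≡2692, 1247^256≡846, 1247^512≡1236, 1247^1024≡495; 2039 = 1024 + 512 + 256 + 128 + 64 + 32 + 16 + 4 + 2 + 1, so 1247^2039 ≡ 495·1236·846·2692·196·14·2796·183·1015·1247 ≡ 2300 (mod 2977)

A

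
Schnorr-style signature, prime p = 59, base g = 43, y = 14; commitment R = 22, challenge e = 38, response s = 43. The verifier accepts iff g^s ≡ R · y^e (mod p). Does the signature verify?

g^s mod p:
Squares mod 59: 43^1≡43, 43^2≡20, 43^4≡46, 43^8≡51, 43^16≡5, 43^32≡25
43 = 32 + 8 + 2 + 1, so 43^43 ≡ 25·51·20·43 ≡ 44 (mod 59)
R · y^e mod p:
Squares mod 59: 14^1≡14, 14^2≡19, 14^4≡7, 14^8≡49, 14^16≡41, 14^32≡29
38 = 32 + 4 + 2, so 14^38 ≡ 29·7·19 ≡ 22 (mod 59)
22·22 = 484 ≡ 12 (mod 59)
44 ≠ 12; the check fails.

does not verify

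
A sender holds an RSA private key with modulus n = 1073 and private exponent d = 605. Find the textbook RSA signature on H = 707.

H^2 ≡ 707^2 = 499849 ≡ 904
H^4 ≡ 904^2 = 817216 ≡ 663
H^8 ≡ 663^2 = 439569 ≡ 712
H^16 ≡ 712^2 = 506944 ≡ 488
H^32 ≡ 488^2 = 238144 ≡ 1011
H^64 ≡ 1011^2 = 1022121 ≡ 625
H^128 ≡ 625^2 = 390625 ≡ 53
H^256 ≡ 53^2 = 2809 ≡ 663
H^512 ≡ 663^2 = 439569 ≡ 712
605 = 512 + 64 + 16 + 8 + 4 + 1, so H^605 ≡ 712·625·488·712·663·707 ≡ 206 (mod 1073)

206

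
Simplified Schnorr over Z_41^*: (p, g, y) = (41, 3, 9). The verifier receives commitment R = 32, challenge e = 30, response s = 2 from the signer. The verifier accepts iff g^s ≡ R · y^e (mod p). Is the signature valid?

g^s mod p:
3^2 = 9
R · y^e mod p:
9^2 = 81 ≡ 40
9^4 ≡ 40^2 = 1600 ≡ 1
9^8 ≡ 1^2 = 1
9^16 ≡ 1^2 = 1
30 = 16 + 8 + 4 + 2, so 9^30 ≡ 1·1·1·40 ≡ 40 (mod 41)
32·40 = 1280 ≡ 9 (mod 41)
9 ≡ 9 (mod 41); signature holds.

valid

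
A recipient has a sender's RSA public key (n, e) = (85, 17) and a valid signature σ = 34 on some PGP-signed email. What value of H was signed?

σ^2 ≡ 34^2 = 1156 ≡ 51
σ^4 ≡ 51^2 = 2601 ≡ 51
σ^8 ≡ 51^2 = 2601 ≡ 51
σ^16 ≡ 51^2 = 2601 ≡ 51
17 = 16 + 1, so σ^17 ≡ 51·34 ≡ 34 (mod 85)

34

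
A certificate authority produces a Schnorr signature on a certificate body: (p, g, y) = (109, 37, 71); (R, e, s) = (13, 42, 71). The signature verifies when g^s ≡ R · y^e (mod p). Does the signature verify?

g^s mod p:
Squares mod 109: 37^1≡37, 37^2≡61, 37^4≡15, 37^8≡7, 37^16≡49, 37^32≡3, 37^64≡9
71 = 64 + 4 + 2 + 1, so 37^71 ≡ 9·15·61·37 ≡ 40 (mod 109)
R · y^e mod p:
Squares mod 109: 71^1≡71, 71^2≡27, 71^4≡75, 71^8≡66, 71^16≡105, 71^32≡16
42 = 32 + 8 + 2, so 71^42 ≡ 16·66·27 ≡ 63 (mod 109)
13·63 = 819 ≡ 56 (mod 109)
40 ≠ 56; the check fails.

does not verify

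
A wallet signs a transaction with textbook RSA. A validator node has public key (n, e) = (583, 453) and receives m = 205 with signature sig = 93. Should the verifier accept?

Squares mod 583: sig^1≡93, sig^2≡487, sig^4≡471, sig^8≡301, sig^16≡236, sig^32≡311, sig^64≡526, sig^128≡334, sig^256≡203
453 = 256 + 128 + 64 + 4 + 1, so sig^453 ≡ 203·334·526·471·93 ≡ 37 (mod 583)
sig^453 mod 583 = 37, but m = 205.

reject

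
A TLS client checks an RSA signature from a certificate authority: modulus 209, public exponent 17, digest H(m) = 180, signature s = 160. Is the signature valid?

invalid

Squares mod 209: s^1≡160, s^2≡102, s^4≡163, s^8≡26, s^16≡49
17 = 16 + 1, so s^17 ≡ 49·160 ≡ 107 (mod 209)
107 ≠ 180, so verification fails.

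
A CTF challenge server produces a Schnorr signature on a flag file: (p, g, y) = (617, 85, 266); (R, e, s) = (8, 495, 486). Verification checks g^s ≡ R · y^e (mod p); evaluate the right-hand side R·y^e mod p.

609

266^2 = 70756 ≡ 418
266^4 ≡ 418^2 = 174724 ≡ 113
266^8 ≡ 113^2 = 12769 ≡ 429
266^16 ≡ 429^2 = 184041 ≡ 175
266^32 ≡ 175^2 = 30625 ≡ 392
266^64 ≡ 392^2 = 153664 ≡ 31
266^128 ≡ 31^2 = 961 ≡ 344
266^256 ≡ 344^2 = 118336 ≡ 489
495 = 256 + 128 + 64 + 32 + 8 + 4 + 2 + 1, so 266^495 ≡ 489·344·31·392·429·113·418·266 ≡ 616 (mod 617)
R · y^e ≡ 8·616 = 4928 ≡ 609 (mod 617)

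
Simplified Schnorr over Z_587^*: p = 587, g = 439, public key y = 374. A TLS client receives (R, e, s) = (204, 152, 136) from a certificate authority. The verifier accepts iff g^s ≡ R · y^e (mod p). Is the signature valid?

invalid

g^s mod p:
439^2 = 192721 ≡ 185
439^4 ≡ 185^2 = 34225 ≡ 179
439^8 ≡ 179^2 = 32041 ≡ 343
439^16 ≡ 343^2 = 117649 ≡ 249
439^32 ≡ 249^2 = 62001 ≡ 366
439^64 ≡ 366^2 = 133956 ≡ 120
439^128 ≡ 120^2 = 14400 ≡ 312
136 = 128 + 8, so 439^136 ≡ 312·343 ≡ 182 (mod 587)
R · y^e mod p:
374^2 = 139876 ≡ 170
374^4 ≡ 170^2 = 28900 ≡ 137
374^8 ≡ 137^2 = 18769 ≡ 572
374^16 ≡ 572^2 = 327184 ≡ 225
374^32 ≡ 225^2 = 50625 ≡ 143
374^64 ≡ 143^2 = 20449 ≡ 491
374^128 ≡ 491^2 = 241081 ≡ 411
152 = 128 + 16 + 8, so 374^152 ≡ 411·225·572 ≡ 543 (mod 587)
204·543 = 110772 ≡ 416 (mod 587)
182 ≠ 416; the check fails.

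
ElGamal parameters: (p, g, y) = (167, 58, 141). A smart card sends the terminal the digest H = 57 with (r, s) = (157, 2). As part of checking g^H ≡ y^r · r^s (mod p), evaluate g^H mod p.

Squares mod 167: 58^1≡58, 58^2≡24, 58^4≡75, 58^8≡114, 58^16≡137, 58^32≡65
57 = 32 + 16 + 8 + 1, so 58^57 ≡ 65·137·114·58 ≡ 2 (mod 167)

2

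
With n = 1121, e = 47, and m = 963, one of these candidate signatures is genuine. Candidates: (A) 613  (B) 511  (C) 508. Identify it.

Candidate A: Squares mod 1121: 613^1≡613, 613^2≡234, 613^4≡948, 613^8≡783, 613^16≡1023, 613^32≡636; 47 = 32 + 8 + 4 + 2 + 1, so 613^47 ≡ 636·783·948·234·613 ≡ 158 (mod 1121)
Candidate B: Squares mod 1121: 511^1≡511, 511^2≡1049, 511^4≡700, 511^8≡123, 511^16≡556, 511^32≡861; 47 = 32 + 8 + 4 + 2 + 1, so 511^47 ≡ 861·123·700·1049·511 ≡ 384 (mod 1121)
Candidate C: Squares mod 1121: 508^1≡508, 508^2≡234, 508^4≡948, 508^8≡783, 508^16≡1023, 508^32≡636; 47 = 32 + 8 + 4 + 2 + 1, so 508^47 ≡ 636·783·948·234·508 ≡ 963 (mod 1121)
  → matches m = 963

C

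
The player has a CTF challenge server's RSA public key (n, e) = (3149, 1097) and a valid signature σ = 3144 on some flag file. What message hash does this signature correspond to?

σ^2 ≡ 3144^2 = 9884736 ≡ 25
σ^4 ≡ 25^2 = 625
σ^8 ≡ 625^2 = 390625 ≡ 149
σ^16 ≡ 149^2 = 22201 ≡ 158
σ^32 ≡ 158^2 = 24964 ≡ 2921
σ^64 ≡ 2921^2 = 8532241 ≡ 1600
σ^128 ≡ 1600^2 = 2560000 ≡ 3012
σ^256 ≡ 3012^2 = 9072144 ≡ 3024
σ^512 ≡ 3024^2 = 9144576 ≡ 3029
σ^1024 ≡ 3029^2 = 9174841 ≡ 1804
1097 = 1024 + 64 + 8 + 1, so σ^1097 ≡ 1804·1600·149·3144 ≡ 2226 (mod 3149)

2226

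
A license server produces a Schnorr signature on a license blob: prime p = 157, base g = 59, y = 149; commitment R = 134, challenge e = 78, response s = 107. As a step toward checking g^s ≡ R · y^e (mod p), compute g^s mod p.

23

59^2 = 3481 ≡ 27
59^4 ≡ 27^2 = 729 ≡ 101
59^8 ≡ 101^2 = 10201 ≡ 153
59^16 ≡ 153^2 = 23409 ≡ 16
59^32 ≡ 16^2 = 256 ≡ 99
59^64 ≡ 99^2 = 9801 ≡ 67
107 = 64 + 32 + 8 + 2 + 1, so 59^107 ≡ 67·99·153·27·59 ≡ 23 (mod 157)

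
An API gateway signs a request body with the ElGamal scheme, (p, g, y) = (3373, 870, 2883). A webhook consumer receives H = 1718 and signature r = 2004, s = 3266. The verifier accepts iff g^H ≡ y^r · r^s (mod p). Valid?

yes

Left side g^H mod p:
Squares mod 3373: 870^1≡870, 870^2≡1348, 870^4≡2430, 870^8≡2150, 870^16≡1490, 870^32≡666, 870^64≡1693, 870^128≡2572, 870^256≡731, 870^512≡1427, 870^1024≡2410
1718 = 1024 + 512 + 128 + 32 + 16 + 4 + 2, so 870^1718 ≡ 2410·1427·2572·666·1490·2430·1348 ≡ 666 (mod 3373)
Right side y^r · r^s mod p:
Squares mod 3373: 2883^1≡2883, 2883^2≡617, 2883^4≡2913, 2883^8≡2474, 2883^16≡2054, 2883^32≡2666, 2883^64≡645, 2883^128≡1146, 2883^256≡1219, 2883^512≡1841, 2883^1024≡2789
2004 = 1024 + 512 + 256 + 128 + 64 + 16 + 4, so 2883^2004 ≡ 2789·1841·1219·1146·645·2054·2913 ≡ 1985 (mod 3373)
Squares mod 3373: 2004^1≡2004, 2004^2≡2146, 2004^4≡1171, 2004^8≡1803, 2004^16≡2610, 2004^32≡2013, 2004^64≡1196, 2004^128≡264, 2004^256≡2236, 2004^512≡910, 2004^1024≡1715, 2004^2048≡3342
3266 = 2048 + 1024 + 128 + 64 + 2, so 2004^3266 ≡ 3342·1715·264·1196·2146 ≡ 2104 (mod 3373)
1985·2104 = 4176440 ≡ 666 (mod 3373)
666 ≡ 666 (mod 3373), so the signature is genuine.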